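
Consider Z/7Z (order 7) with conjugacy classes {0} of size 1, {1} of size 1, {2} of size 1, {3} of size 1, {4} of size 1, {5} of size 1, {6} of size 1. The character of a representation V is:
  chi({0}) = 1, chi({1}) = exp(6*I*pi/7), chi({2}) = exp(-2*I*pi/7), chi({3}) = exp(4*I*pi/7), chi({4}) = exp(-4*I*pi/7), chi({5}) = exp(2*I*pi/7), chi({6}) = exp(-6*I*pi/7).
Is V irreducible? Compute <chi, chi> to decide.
Irreducible: <chi, chi> = 1.

Explanation: <chi, chi> = (1/|G|) sum_C |C| * |chi(C)|^2 = (1/7)[1*|1|^2 + 1*|exp(6*I*pi/7)|^2 + 1*|exp(-2*I*pi/7)|^2 + 1*|exp(4*I*pi/7)|^2 + 1*|exp(-4*I*pi/7)|^2 + 1*|exp(2*I*pi/7)|^2 + 1*|exp(-6*I*pi/7)|^2]
  = (1/7)[(1) + (1) + (1) + (1) + (1) + (1) + (1)] = 7/7 = 1.
(Exp terms are combined using exp(i*s)*conj(exp(i*t)) = exp(i*(s-t)), and sums of them are collapsed using the identity that for every m > 1 the m distinct m-th roots of unity sum to 0, e.g. 1 + exp(2*I*pi/3) + exp(-2*I*pi/3) = 0.)
A character is irreducible iff <chi, chi> = 1, so this representation is irreducible.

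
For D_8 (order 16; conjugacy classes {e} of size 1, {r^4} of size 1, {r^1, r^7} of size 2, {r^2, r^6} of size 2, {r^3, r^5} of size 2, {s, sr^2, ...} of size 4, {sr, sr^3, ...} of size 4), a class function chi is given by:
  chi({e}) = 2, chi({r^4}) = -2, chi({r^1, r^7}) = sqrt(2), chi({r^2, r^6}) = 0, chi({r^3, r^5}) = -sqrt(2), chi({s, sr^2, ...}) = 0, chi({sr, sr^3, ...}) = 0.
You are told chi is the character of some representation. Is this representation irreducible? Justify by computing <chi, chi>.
Irreducible: <chi, chi> = 1.

Justification: <chi, chi> = (1/|G|) sum_C |C| * |chi(C)|^2 = (1/16)[1*|2|^2 + 1*|-2|^2 + 2*|sqrt(2)|^2 + 2*|0|^2 + 2*|-sqrt(2)|^2 + 4*|0|^2 + 4*|0|^2]
  = (1/16)[(4) + (4) + (4) + (0) + (4) + (0) + (0)] = 16/16 = 1.
A character is irreducible iff <chi, chi> = 1, so this representation is irreducible.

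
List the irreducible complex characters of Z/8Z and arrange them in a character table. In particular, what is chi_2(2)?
Character table of Z/8Z (irreps indexed chi_0,...,chi_7 with chi_k(m) = zeta_8^(k*m), zeta_8 = exp(2*pi*i/8)):
  irrep \ class  {0} (size 1)  {1} (size 1)    {2} (size 1)  {3} (size 1)    {4} (size 1)  {5} (size 1)    {6} (size 1)  {7} (size 1)  
  chi_0          1             1               1             1               1             1               1             1             
  chi_1          1             exp(I*pi/4)     I             exp(3*I*pi/4)   -1            exp(-3*I*pi/4)  -I            exp(-I*pi/4)  
  chi_2          1             I               -1            -I              1             I               -1            -I            
  chi_3          1             exp(3*I*pi/4)   -I            exp(I*pi/4)     -1            exp(-I*pi/4)    I             exp(-3*I*pi/4)
  chi_4          1             -1              1             -1              1             -1              1             -1            
  chi_5          1             exp(-3*I*pi/4)  I             exp(-I*pi/4)    -1            exp(I*pi/4)     -I            exp(3*I*pi/4) 
  chi_6          1             -I              -1            I               1             -I              -1            I             
  chi_7          1             exp(-I*pi/4)    -I            exp(-3*I*pi/4)  -1            exp(3*I*pi/4)   I             exp(I*pi/4)   

Spot check: chi_2(2) = zeta_8^(2*2) = zeta_8^4 = -1.

Working: Z/8Z is abelian, so all 8 irreducible complex representations are 1-dimensional. They are given by chi_k(m) = zeta_8^(k*m) for k = 0,...,7. Row orthogonality: sum_m chi_k(m) conj(chi_l(m)) = 8 * [k = l].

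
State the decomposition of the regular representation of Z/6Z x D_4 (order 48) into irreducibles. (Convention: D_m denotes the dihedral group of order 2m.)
Each irreducible V_i of dimension d_i appears with multiplicity d_i, i.e. rho_reg = (direct sum over all irreducibles V_i) d_i V_i. The irreducible dimensions for Z/6Z x D_4 are 1, 1, 1, 1, 1, 1, 1, 1, 1, 1, 1, 1, 1, 1, 1, 1, 1, 1, 1, 1, 1, 1, 1, 1, 2, 2, 2, 2, 2, 2: 24 irreducibles of dimension 1, each with multiplicity 1; 6 irreducibles of dimension 2, each with multiplicity 2. Total dimension 24*1*1 + 6*2*2 = 48 = |G|.

Working: General theorem: in the regular representation of a finite group G, each irreducible appears with multiplicity equal to its dimension. Check: dim(rho_reg) = sum d_i^2 = 1 + 1 + 1 + 1 + 1 + 1 + 1 + 1 + 1 + 1 + 1 + 1 + 1 + 1 + 1 + 1 + 1 + 1 + 1 + 1 + 1 + 1 + 1 + 1 + 4 + 4 + 4 + 4 + 4 + 4 = 48 = |G|.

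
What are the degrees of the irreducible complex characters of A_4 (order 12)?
Dimensions: 1, 1, 1, 3

Justification: There are 4 irreducibles (= number of conjugacy classes). Their dimensions d_i satisfy sum d_i^2 = |G| = 12: 1 + 1 + 1 + 9 = 12.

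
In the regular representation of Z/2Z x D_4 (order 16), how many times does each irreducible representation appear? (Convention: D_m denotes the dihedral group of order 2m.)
Each irreducible V_i of dimension d_i appears with multiplicity d_i, i.e. rho_reg = (direct sum over all irreducibles V_i) d_i V_i. The irreducible dimensions for Z/2Z x D_4 are 1, 1, 1, 1, 1, 1, 1, 1, 2, 2: 8 irreducibles of dimension 1, each with multiplicity 1; 2 irreducibles of dimension 2, each with multiplicity 2. Total dimension 8*1*1 + 2*2*2 = 16 = |G|.

Why: General theorem: in the regular representation of a finite group G, each irreducible appears with multiplicity equal to its dimension. Check: dim(rho_reg) = sum d_i^2 = 1 + 1 + 1 + 1 + 1 + 1 + 1 + 1 + 4 + 4 = 16 = |G|.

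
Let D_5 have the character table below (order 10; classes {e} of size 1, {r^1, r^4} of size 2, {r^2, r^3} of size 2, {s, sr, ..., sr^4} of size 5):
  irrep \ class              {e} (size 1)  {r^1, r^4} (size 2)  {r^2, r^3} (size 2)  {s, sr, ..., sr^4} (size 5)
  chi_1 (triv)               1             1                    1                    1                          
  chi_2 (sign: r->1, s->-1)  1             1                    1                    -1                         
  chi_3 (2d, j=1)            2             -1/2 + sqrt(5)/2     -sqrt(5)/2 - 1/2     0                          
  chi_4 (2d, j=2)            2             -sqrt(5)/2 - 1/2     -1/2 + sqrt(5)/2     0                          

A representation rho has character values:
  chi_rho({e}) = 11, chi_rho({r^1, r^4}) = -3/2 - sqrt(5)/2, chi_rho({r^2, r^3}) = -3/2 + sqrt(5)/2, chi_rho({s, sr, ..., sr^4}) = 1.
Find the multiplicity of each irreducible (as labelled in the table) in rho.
Multiplicities: chi_1: 1, chi_2: 0, chi_3: 2, chi_4: 3.

Solution. Use <chi_rho, chi> = (1/|G|) sum_C |C| * chi_rho(C) * conj(chi(C)) with |G| = 10 for each irreducible chi in the table:
  <chi_rho, chi_1> = (1/10)[1*(11)*conj(1) + 2*(-3/2 - sqrt(5)/2)*conj(1) + 2*(-3/2 + sqrt(5)/2)*conj(1) + 5*(1)*conj(1)]
      = (1/10)[(11) + (-3 - sqrt(5)) + (-3 + sqrt(5)) + (5)] = 10/10 = 1
  <chi_rho, chi_2> = (1/10)[1*(11)*conj(1) + 2*(-3/2 - sqrt(5)/2)*conj(1) + 2*(-3/2 + sqrt(5)/2)*conj(1) + 5*(1)*conj(-1)]
      = (1/10)[(11) + (-3 - sqrt(5)) + (-3 + sqrt(5)) + (-5)] = 0/10 = 0
  <chi_rho, chi_3> = (1/10)[1*(11)*conj(2) + 2*(-3/2 - sqrt(5)/2)*conj(-1/2 + sqrt(5)/2) + 2*(-3/2 + sqrt(5)/2)*conj(-sqrt(5)/2 - 1/2) + 5*(1)*conj(0)]
      = (1/10)[(22) + (-sqrt(5) - 1) + (-1 + sqrt(5)) + (0)] = 20/10 = 2
  <chi_rho, chi_4> = (1/10)[1*(11)*conj(2) + 2*(-3/2 - sqrt(5)/2)*conj(-sqrt(5)/2 - 1/2) + 2*(-3/2 + sqrt(5)/2)*conj(-1/2 + sqrt(5)/2) + 5*(1)*conj(0)]
      = (1/10)[(22) + (4 + 2*sqrt(5)) + (4 - 2*sqrt(5)) + (0)] = 30/10 = 3
Dimension check: dim(rho) = sum (mult * dim) = 1*1 + 0*1 + 2*2 + 3*2 = 11 = chi_rho(e) = 11.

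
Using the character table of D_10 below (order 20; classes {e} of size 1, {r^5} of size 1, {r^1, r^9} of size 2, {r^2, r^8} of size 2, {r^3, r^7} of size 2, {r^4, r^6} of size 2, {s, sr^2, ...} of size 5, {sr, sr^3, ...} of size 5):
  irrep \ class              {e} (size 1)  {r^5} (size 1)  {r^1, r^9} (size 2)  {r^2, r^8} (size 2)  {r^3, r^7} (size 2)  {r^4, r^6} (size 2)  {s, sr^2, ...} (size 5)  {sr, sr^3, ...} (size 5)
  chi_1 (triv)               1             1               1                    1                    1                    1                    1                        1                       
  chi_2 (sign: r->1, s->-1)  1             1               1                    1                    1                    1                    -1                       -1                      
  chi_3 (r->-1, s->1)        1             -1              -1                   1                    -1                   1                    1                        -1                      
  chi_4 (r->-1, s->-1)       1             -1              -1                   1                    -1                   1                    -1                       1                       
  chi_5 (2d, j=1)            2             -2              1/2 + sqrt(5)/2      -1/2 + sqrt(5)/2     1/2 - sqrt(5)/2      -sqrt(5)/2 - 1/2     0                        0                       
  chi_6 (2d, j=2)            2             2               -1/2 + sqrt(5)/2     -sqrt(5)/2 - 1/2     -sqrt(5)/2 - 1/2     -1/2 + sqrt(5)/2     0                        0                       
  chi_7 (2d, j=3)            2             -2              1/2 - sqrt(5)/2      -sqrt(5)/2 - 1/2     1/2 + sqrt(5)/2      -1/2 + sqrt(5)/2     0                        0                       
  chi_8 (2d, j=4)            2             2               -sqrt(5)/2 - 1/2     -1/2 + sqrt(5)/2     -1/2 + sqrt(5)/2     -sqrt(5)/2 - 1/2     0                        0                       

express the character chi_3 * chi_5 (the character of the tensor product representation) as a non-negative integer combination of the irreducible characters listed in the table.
chi_3 tensor chi_5 = chi_8 (all other irreducibles have multiplicity 0).

Derivation: The character of a tensor product is the pointwise product (chi_3 * chi_5)(C) = chi_3(C) * chi_5(C):
  {e}: (1)*(2), {r^5}: (-1)*(-2), {r^1, r^9}: (-1)*(1/2 + sqrt(5)/2), {r^2, r^8}: (1)*(-1/2 + sqrt(5)/2), {r^3, r^7}: (-1)*(1/2 - sqrt(5)/2), {r^4, r^6}: (1)*(-sqrt(5)/2 - 1/2), {s, sr^2, ...}: (1)*(0), {sr, sr^3, ...}: (-1)*(0)
so (chi_3 * chi_5) takes values
  {e} -> 2, {r^5} -> 2, {r^1, r^9} -> -sqrt(5)/2 - 1/2, {r^2, r^8} -> -1/2 + sqrt(5)/2, {r^3, r^7} -> -1/2 + sqrt(5)/2, {r^4, r^6} -> -sqrt(5)/2 - 1/2, {s, sr^2, ...} -> 0, {sr, sr^3, ...} -> 0.
Now take the inner product of this character with each irreducible chi from the table, <chi_3*chi_5, chi> = (1/20) sum_C |C| (chi_3*chi_5)(C) conj(chi(C)):
  <chi_3*chi_5, chi_1> = (1/20)[1*(2)*conj(1) + 1*(2)*conj(1) + 2*(-sqrt(5)/2 - 1/2)*conj(1) + 2*(-1/2 + sqrt(5)/2)*conj(1) + 2*(-1/2 + sqrt(5)/2)*conj(1) + 2*(-sqrt(5)/2 - 1/2)*conj(1) + 5*(0)*conj(1) + 5*(0)*conj(1)]
      = (1/20)[(2) + (2) + (-sqrt(5) - 1) + (-1 + sqrt(5)) + (-1 + sqrt(5)) + (-sqrt(5) - 1) + (0) + (0)] = 0/20 = 0
  <chi_3*chi_5, chi_2> = (1/20)[1*(2)*conj(1) + 1*(2)*conj(1) + 2*(-sqrt(5)/2 - 1/2)*conj(1) + 2*(-1/2 + sqrt(5)/2)*conj(1) + 2*(-1/2 + sqrt(5)/2)*conj(1) + 2*(-sqrt(5)/2 - 1/2)*conj(1) + 5*(0)*conj(-1) + 5*(0)*conj(-1)]
      = (1/20)[(2) + (2) + (-sqrt(5) - 1) + (-1 + sqrt(5)) + (-1 + sqrt(5)) + (-sqrt(5) - 1) + (0) + (0)] = 0/20 = 0
  <chi_3*chi_5, chi_3> = (1/20)[1*(2)*conj(1) + 1*(2)*conj(-1) + 2*(-sqrt(5)/2 - 1/2)*conj(-1) + 2*(-1/2 + sqrt(5)/2)*conj(1) + 2*(-1/2 + sqrt(5)/2)*conj(-1) + 2*(-sqrt(5)/2 - 1/2)*conj(1) + 5*(0)*conj(1) + 5*(0)*conj(-1)]
      = (1/20)[(2) + (-2) + (1 + sqrt(5)) + (-1 + sqrt(5)) + (1 - sqrt(5)) + (-sqrt(5) - 1) + (0) + (0)] = 0/20 = 0
  <chi_3*chi_5, chi_4> = (1/20)[1*(2)*conj(1) + 1*(2)*conj(-1) + 2*(-sqrt(5)/2 - 1/2)*conj(-1) + 2*(-1/2 + sqrt(5)/2)*conj(1) + 2*(-1/2 + sqrt(5)/2)*conj(-1) + 2*(-sqrt(5)/2 - 1/2)*conj(1) + 5*(0)*conj(-1) + 5*(0)*conj(1)]
      = (1/20)[(2) + (-2) + (1 + sqrt(5)) + (-1 + sqrt(5)) + (1 - sqrt(5)) + (-sqrt(5) - 1) + (0) + (0)] = 0/20 = 0
  <chi_3*chi_5, chi_5> = (1/20)[1*(2)*conj(2) + 1*(2)*conj(-2) + 2*(-sqrt(5)/2 - 1/2)*conj(1/2 + sqrt(5)/2) + 2*(-1/2 + sqrt(5)/2)*conj(-1/2 + sqrt(5)/2) + 2*(-1/2 + sqrt(5)/2)*conj(1/2 - sqrt(5)/2) + 2*(-sqrt(5)/2 - 1/2)*conj(-sqrt(5)/2 - 1/2) + 5*(0)*conj(0) + 5*(0)*conj(0)]
      = (1/20)[(4) + (-4) + (-3 - sqrt(5)) + (3 - sqrt(5)) + (-3 + sqrt(5)) + (sqrt(5) + 3) + (0) + (0)] = 0/20 = 0
  <chi_3*chi_5, chi_6> = (1/20)[1*(2)*conj(2) + 1*(2)*conj(2) + 2*(-sqrt(5)/2 - 1/2)*conj(-1/2 + sqrt(5)/2) + 2*(-1/2 + sqrt(5)/2)*conj(-sqrt(5)/2 - 1/2) + 2*(-1/2 + sqrt(5)/2)*conj(-sqrt(5)/2 - 1/2) + 2*(-sqrt(5)/2 - 1/2)*conj(-1/2 + sqrt(5)/2) + 5*(0)*conj(0) + 5*(0)*conj(0)]
      = (1/20)[(4) + (4) + (-2) + (-2) + (-2) + (-2) + (0) + (0)] = 0/20 = 0
  <chi_3*chi_5, chi_7> = (1/20)[1*(2)*conj(2) + 1*(2)*conj(-2) + 2*(-sqrt(5)/2 - 1/2)*conj(1/2 - sqrt(5)/2) + 2*(-1/2 + sqrt(5)/2)*conj(-sqrt(5)/2 - 1/2) + 2*(-1/2 + sqrt(5)/2)*conj(1/2 + sqrt(5)/2) + 2*(-sqrt(5)/2 - 1/2)*conj(-1/2 + sqrt(5)/2) + 5*(0)*conj(0) + 5*(0)*conj(0)]
      = (1/20)[(4) + (-4) + (2) + (-2) + (2) + (-2) + (0) + (0)] = 0/20 = 0
  <chi_3*chi_5, chi_8> = (1/20)[1*(2)*conj(2) + 1*(2)*conj(2) + 2*(-sqrt(5)/2 - 1/2)*conj(-sqrt(5)/2 - 1/2) + 2*(-1/2 + sqrt(5)/2)*conj(-1/2 + sqrt(5)/2) + 2*(-1/2 + sqrt(5)/2)*conj(-1/2 + sqrt(5)/2) + 2*(-sqrt(5)/2 - 1/2)*conj(-sqrt(5)/2 - 1/2) + 5*(0)*conj(0) + 5*(0)*conj(0)]
      = (1/20)[(4) + (4) + (sqrt(5) + 3) + (3 - sqrt(5)) + (3 - sqrt(5)) + (sqrt(5) + 3) + (0) + (0)] = 20/20 = 1
Hence the multiplicities are chi_8: 1. Dimension check: dim(chi_3)*dim(chi_5) = 1*2 = 2 and sum (mult * dim) = 1*2 = 2.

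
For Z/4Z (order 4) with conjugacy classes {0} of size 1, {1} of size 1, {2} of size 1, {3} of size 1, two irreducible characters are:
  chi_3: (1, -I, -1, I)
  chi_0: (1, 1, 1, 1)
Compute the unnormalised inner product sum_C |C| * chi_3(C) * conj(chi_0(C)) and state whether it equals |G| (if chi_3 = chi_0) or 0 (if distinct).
Sum = 0; so <chi_3, chi_0> = 0 (distinct irreducibles are orthogonal).

Why: Compute term by term over conjugacy classes (|C| * chi_3(C) * conj(chi_0(C))):
  1*(1)*conj(1) + 1*(-I)*conj(1) + 1*(-1)*conj(1) + 1*(I)*conj(1)
  = (1) + (-I) + (-1) + (I)
  = 0.
(Exp terms are combined using exp(i*s)*conj(exp(i*t)) = exp(i*(s-t)), and sums of them are collapsed using the identity that for every m > 1 the m distinct m-th roots of unity sum to 0, e.g. 1 + exp(2*I*pi/3) + exp(-2*I*pi/3) = 0.)
Dividing by |G| = 4 gives 0/4 = 0, matching the row-orthogonality relation <chi_3, chi_0> = [chi_3 = chi_0].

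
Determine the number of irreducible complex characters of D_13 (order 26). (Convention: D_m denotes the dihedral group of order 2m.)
8

Solution. The number of irreducible complex representations of a finite group equals its number of conjugacy classes. D_13 has 8 conjugacy classes ((n+3)/2 for n odd), so D_13 (order 26) has exactly 8 irreducible complex representations.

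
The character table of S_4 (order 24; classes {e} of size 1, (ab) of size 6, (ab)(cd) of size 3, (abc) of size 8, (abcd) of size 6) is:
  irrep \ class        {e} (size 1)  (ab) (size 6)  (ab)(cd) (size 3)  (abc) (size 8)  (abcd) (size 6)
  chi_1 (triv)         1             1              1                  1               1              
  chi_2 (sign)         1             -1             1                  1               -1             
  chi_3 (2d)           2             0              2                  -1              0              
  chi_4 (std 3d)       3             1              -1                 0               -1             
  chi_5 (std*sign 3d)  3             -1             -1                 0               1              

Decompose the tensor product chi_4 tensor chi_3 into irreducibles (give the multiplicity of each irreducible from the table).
chi_4 tensor chi_3 = chi_4 + chi_5 (all other irreducibles have multiplicity 0).

Argument: The character of a tensor product is the pointwise product (chi_4 * chi_3)(C) = chi_4(C) * chi_3(C):
  {e}: (3)*(2), (ab): (1)*(0), (ab)(cd): (-1)*(2), (abc): (0)*(-1), (abcd): (-1)*(0)
so (chi_4 * chi_3) takes values
  {e} -> 6, (ab) -> 0, (ab)(cd) -> -2, (abc) -> 0, (abcd) -> 0.
Now take the inner product of this character with each irreducible chi from the table, <chi_4*chi_3, chi> = (1/24) sum_C |C| (chi_4*chi_3)(C) conj(chi(C)):
  <chi_4*chi_3, chi_1> = (1/24)[1*(6)*conj(1) + 6*(0)*conj(1) + 3*(-2)*conj(1) + 8*(0)*conj(1) + 6*(0)*conj(1)]
      = (1/24)[(6) + (0) + (-6) + (0) + (0)] = 0/24 = 0
  <chi_4*chi_3, chi_2> = (1/24)[1*(6)*conj(1) + 6*(0)*conj(-1) + 3*(-2)*conj(1) + 8*(0)*conj(1) + 6*(0)*conj(-1)]
      = (1/24)[(6) + (0) + (-6) + (0) + (0)] = 0/24 = 0
  <chi_4*chi_3, chi_3> = (1/24)[1*(6)*conj(2) + 6*(0)*conj(0) + 3*(-2)*conj(2) + 8*(0)*conj(-1) + 6*(0)*conj(0)]
      = (1/24)[(12) + (0) + (-12) + (0) + (0)] = 0/24 = 0
  <chi_4*chi_3, chi_4> = (1/24)[1*(6)*conj(3) + 6*(0)*conj(1) + 3*(-2)*conj(-1) + 8*(0)*conj(0) + 6*(0)*conj(-1)]
      = (1/24)[(18) + (0) + (6) + (0) + (0)] = 24/24 = 1
  <chi_4*chi_3, chi_5> = (1/24)[1*(6)*conj(3) + 6*(0)*conj(-1) + 3*(-2)*conj(-1) + 8*(0)*conj(0) + 6*(0)*conj(1)]
      = (1/24)[(18) + (0) + (6) + (0) + (0)] = 24/24 = 1
Hence the multiplicities are chi_4: 1, chi_5: 1. Dimension check: dim(chi_4)*dim(chi_3) = 3*2 = 6 and sum (mult * dim) = 1*3 + 1*3 = 6.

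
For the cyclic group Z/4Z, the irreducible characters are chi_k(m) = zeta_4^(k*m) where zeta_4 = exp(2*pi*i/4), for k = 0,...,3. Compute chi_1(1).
chi_1(1) = zeta_4^1 = I

Working: chi_1(1) = zeta_4^(1*1) = zeta_4^1. Since zeta_4^4 = 1, this equals zeta_4^1 = exp(2*pi*i*1/4) = I.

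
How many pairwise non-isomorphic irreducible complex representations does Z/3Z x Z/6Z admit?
18

Reasoning: The number of irreducible complex representations of a finite group equals its number of conjugacy classes. Z/3Z x Z/6Z is abelian of order 18, so every element is its own conjugacy class: 18 classes, so Z/3Z x Z/6Z (order 18) has exactly 18 irreducible complex representations.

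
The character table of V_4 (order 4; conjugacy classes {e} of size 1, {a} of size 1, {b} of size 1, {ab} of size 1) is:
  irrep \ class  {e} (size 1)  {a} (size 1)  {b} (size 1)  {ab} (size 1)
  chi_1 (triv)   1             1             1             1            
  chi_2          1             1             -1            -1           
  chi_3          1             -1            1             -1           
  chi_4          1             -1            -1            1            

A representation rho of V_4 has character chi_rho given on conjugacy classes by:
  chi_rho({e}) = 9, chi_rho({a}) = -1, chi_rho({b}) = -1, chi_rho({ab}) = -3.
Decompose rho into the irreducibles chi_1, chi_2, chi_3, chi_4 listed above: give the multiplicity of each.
Multiplicities: chi_1: 1, chi_2: 3, chi_3: 3, chi_4: 2.

Proof sketch: Use <chi_rho, chi> = (1/|G|) sum_C |C| * chi_rho(C) * conj(chi(C)) with |G| = 4 for each irreducible chi in the table:
  <chi_rho, chi_1> = (1/4)[1*(9)*conj(1) + 1*(-1)*conj(1) + 1*(-1)*conj(1) + 1*(-3)*conj(1)]
      = (1/4)[(9) + (-1) + (-1) + (-3)] = 4/4 = 1
  <chi_rho, chi_2> = (1/4)[1*(9)*conj(1) + 1*(-1)*conj(1) + 1*(-1)*conj(-1) + 1*(-3)*conj(-1)]
      = (1/4)[(9) + (-1) + (1) + (3)] = 12/4 = 3
  <chi_rho, chi_3> = (1/4)[1*(9)*conj(1) + 1*(-1)*conj(-1) + 1*(-1)*conj(1) + 1*(-3)*conj(-1)]
      = (1/4)[(9) + (1) + (-1) + (3)] = 12/4 = 3
  <chi_rho, chi_4> = (1/4)[1*(9)*conj(1) + 1*(-1)*conj(-1) + 1*(-1)*conj(-1) + 1*(-3)*conj(1)]
      = (1/4)[(9) + (1) + (1) + (-3)] = 8/4 = 2
Dimension check: dim(rho) = sum (mult * dim) = 1*1 + 3*1 + 3*1 + 2*1 = 9 = chi_rho(e) = 9.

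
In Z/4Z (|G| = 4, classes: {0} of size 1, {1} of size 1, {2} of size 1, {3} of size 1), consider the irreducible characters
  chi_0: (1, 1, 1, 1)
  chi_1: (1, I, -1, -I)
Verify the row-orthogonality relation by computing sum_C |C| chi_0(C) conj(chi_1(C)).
Sum = 0; so <chi_0, chi_1> = 0 (distinct irreducibles are orthogonal).

Reasoning: Compute term by term over conjugacy classes (|C| * chi_0(C) * conj(chi_1(C))):
  1*(1)*conj(1) + 1*(1)*conj(I) + 1*(1)*conj(-1) + 1*(1)*conj(-I)
  = (1) + (-I) + (-1) + (I)
  = 0.
(Exp terms are combined using exp(i*s)*conj(exp(i*t)) = exp(i*(s-t)), and sums of them are collapsed using the identity that for every m > 1 the m distinct m-th roots of unity sum to 0, e.g. 1 + exp(2*I*pi/3) + exp(-2*I*pi/3) = 0.)
Dividing by |G| = 4 gives 0/4 = 0, matching the row-orthogonality relation <chi_0, chi_1> = [chi_0 = chi_1].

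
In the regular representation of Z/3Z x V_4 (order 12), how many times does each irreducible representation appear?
Each irreducible V_i of dimension d_i appears with multiplicity d_i, i.e. rho_reg = (direct sum over all irreducibles V_i) d_i V_i. The irreducible dimensions for Z/3Z x V_4 are 1, 1, 1, 1, 1, 1, 1, 1, 1, 1, 1, 1: 12 irreducibles of dimension 1, each with multiplicity 1. Total dimension 12*1*1 = 12 = |G|.

Justification: General theorem: in the regular representation of a finite group G, each irreducible appears with multiplicity equal to its dimension. Check: dim(rho_reg) = sum d_i^2 = 1 + 1 + 1 + 1 + 1 + 1 + 1 + 1 + 1 + 1 + 1 + 1 = 12 = |G|.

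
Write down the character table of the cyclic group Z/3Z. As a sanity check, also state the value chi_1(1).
Character table of Z/3Z (irreps indexed chi_0,...,chi_2 with chi_k(m) = zeta_3^(k*m), zeta_3 = exp(2*pi*i/3)):
  irrep \ class  {0} (size 1)  {1} (size 1)    {2} (size 1)  
  chi_0          1             1               1             
  chi_1          1             exp(2*I*pi/3)   exp(-2*I*pi/3)
  chi_2          1             exp(-2*I*pi/3)  exp(2*I*pi/3) 

Spot check: chi_1(1) = zeta_3^(1*1) = zeta_3^1 = exp(2*I*pi/3).

Justification: Z/3Z is abelian, so all 3 irreducible complex representations are 1-dimensional. They are given by chi_k(m) = zeta_3^(k*m) for k = 0,...,2. Row orthogonality: sum_m chi_k(m) conj(chi_l(m)) = 3 * [k = l].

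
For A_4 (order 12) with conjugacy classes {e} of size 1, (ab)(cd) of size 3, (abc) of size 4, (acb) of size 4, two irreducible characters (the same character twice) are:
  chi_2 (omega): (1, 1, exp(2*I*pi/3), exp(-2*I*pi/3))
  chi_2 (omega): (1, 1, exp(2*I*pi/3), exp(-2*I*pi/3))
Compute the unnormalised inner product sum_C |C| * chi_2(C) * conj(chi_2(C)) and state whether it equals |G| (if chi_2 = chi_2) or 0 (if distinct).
Sum = 12 = |G| = 12; so <chi_2, chi_2> = 1 (norm-1 confirms irreducibility).

Argument: Compute term by term over conjugacy classes (|C| * chi_2(C) * conj(chi_2(C))):
  1*(1)*conj(1) + 3*(1)*conj(1) + 4*(exp(2*I*pi/3))*conj(exp(2*I*pi/3)) + 4*(exp(-2*I*pi/3))*conj(exp(-2*I*pi/3))
  = (1) + (3) + (4) + (4)
  = 12.
(Exp terms are combined using exp(i*s)*conj(exp(i*t)) = exp(i*(s-t)), and sums of them are collapsed using the identity that for every m > 1 the m distinct m-th roots of unity sum to 0, e.g. 1 + exp(2*I*pi/3) + exp(-2*I*pi/3) = 0.)
Dividing by |G| = 12 gives 12/12 = 1, matching the row-orthogonality relation <chi_2, chi_2> = [chi_2 = chi_2].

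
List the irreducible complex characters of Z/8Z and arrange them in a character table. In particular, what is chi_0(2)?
Character table of Z/8Z (irreps indexed chi_0,...,chi_7 with chi_k(m) = zeta_8^(k*m), zeta_8 = exp(2*pi*i/8)):
  irrep \ class  {0} (size 1)  {1} (size 1)    {2} (size 1)  {3} (size 1)    {4} (size 1)  {5} (size 1)    {6} (size 1)  {7} (size 1)  
  chi_0          1             1               1             1               1             1               1             1             
  chi_1          1             exp(I*pi/4)     I             exp(3*I*pi/4)   -1            exp(-3*I*pi/4)  -I            exp(-I*pi/4)  
  chi_2          1             I               -1            -I              1             I               -1            -I            
  chi_3          1             exp(3*I*pi/4)   -I            exp(I*pi/4)     -1            exp(-I*pi/4)    I             exp(-3*I*pi/4)
  chi_4          1             -1              1             -1              1             -1              1             -1            
  chi_5          1             exp(-3*I*pi/4)  I             exp(-I*pi/4)    -1            exp(I*pi/4)     -I            exp(3*I*pi/4) 
  chi_6          1             -I              -1            I               1             -I              -1            I             
  chi_7          1             exp(-I*pi/4)    -I            exp(-3*I*pi/4)  -1            exp(3*I*pi/4)   I             exp(I*pi/4)   

Spot check: chi_0(2) = zeta_8^(0*2) = zeta_8^0 = 1.

Z/8Z is abelian, so all 8 irreducible complex representations are 1-dimensional. They are given by chi_k(m) = zeta_8^(k*m) for k = 0,...,7. Row orthogonality: sum_m chi_k(m) conj(chi_l(m)) = 8 * [k = l].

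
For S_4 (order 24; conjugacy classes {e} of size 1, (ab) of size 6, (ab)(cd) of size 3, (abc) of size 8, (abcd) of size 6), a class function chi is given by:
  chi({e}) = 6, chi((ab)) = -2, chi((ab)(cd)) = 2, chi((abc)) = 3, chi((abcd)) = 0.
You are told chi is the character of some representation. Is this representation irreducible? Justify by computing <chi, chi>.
Not irreducible (reducible): <chi, chi> = 6 > 1.

Justification: <chi, chi> = (1/|G|) sum_C |C| * |chi(C)|^2 = (1/24)[1*|6|^2 + 6*|-2|^2 + 3*|2|^2 + 8*|3|^2 + 6*|0|^2]
  = (1/24)[(36) + (24) + (12) + (72) + (0)] = 144/24 = 6.
A character is irreducible iff <chi, chi> = 1, so this representation is reducible.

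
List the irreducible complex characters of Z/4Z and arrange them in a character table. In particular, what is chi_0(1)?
Character table of Z/4Z (irreps indexed chi_0,...,chi_3 with chi_k(m) = zeta_4^(k*m), zeta_4 = exp(2*pi*i/4)):
  irrep \ class  {0} (size 1)  {1} (size 1)  {2} (size 1)  {3} (size 1)
  chi_0          1             1             1             1           
  chi_1          1             I             -1            -I          
  chi_2          1             -1            1             -1          
  chi_3          1             -I            -1            I           

Spot check: chi_0(1) = zeta_4^(0*1) = zeta_4^0 = 1.

Proof sketch: Z/4Z is abelian, so all 4 irreducible complex representations are 1-dimensional. They are given by chi_k(m) = zeta_4^(k*m) for k = 0,...,3. Row orthogonality: sum_m chi_k(m) conj(chi_l(m)) = 4 * [k = l].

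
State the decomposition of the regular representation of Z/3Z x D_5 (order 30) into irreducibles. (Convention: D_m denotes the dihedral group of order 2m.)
Each irreducible V_i of dimension d_i appears with multiplicity d_i, i.e. rho_reg = (direct sum over all irreducibles V_i) d_i V_i. The irreducible dimensions for Z/3Z x D_5 are 1, 1, 1, 1, 1, 1, 2, 2, 2, 2, 2, 2: 6 irreducibles of dimension 1, each with multiplicity 1; 6 irreducibles of dimension 2, each with multiplicity 2. Total dimension 6*1*1 + 6*2*2 = 30 = |G|.

Solution. General theorem: in the regular representation of a finite group G, each irreducible appears with multiplicity equal to its dimension. Check: dim(rho_reg) = sum d_i^2 = 1 + 1 + 1 + 1 + 1 + 1 + 4 + 4 + 4 + 4 + 4 + 4 = 30 = |G|.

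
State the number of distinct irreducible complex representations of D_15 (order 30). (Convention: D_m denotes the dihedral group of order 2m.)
9

Reasoning: The number of irreducible complex representations of a finite group equals its number of conjugacy classes. D_15 has 9 conjugacy classes ((n+3)/2 for n odd), so D_15 (order 30) has exactly 9 irreducible complex representations.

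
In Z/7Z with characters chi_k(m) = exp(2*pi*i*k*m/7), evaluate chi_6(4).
chi_6(4) = zeta_7^24 = exp(6*I*pi/7)

Argument: chi_6(4) = zeta_7^(6*4) = zeta_7^24. Since zeta_7^7 = 1, this equals zeta_7^3 = exp(2*pi*i*3/7) = exp(6*I*pi/7).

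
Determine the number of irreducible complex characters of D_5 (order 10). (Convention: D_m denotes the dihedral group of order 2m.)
4

Explanation: The number of irreducible complex representations of a finite group equals its number of conjugacy classes. D_5 has 4 conjugacy classes ((n+3)/2 for n odd), so D_5 (order 10) has exactly 4 irreducible complex representations.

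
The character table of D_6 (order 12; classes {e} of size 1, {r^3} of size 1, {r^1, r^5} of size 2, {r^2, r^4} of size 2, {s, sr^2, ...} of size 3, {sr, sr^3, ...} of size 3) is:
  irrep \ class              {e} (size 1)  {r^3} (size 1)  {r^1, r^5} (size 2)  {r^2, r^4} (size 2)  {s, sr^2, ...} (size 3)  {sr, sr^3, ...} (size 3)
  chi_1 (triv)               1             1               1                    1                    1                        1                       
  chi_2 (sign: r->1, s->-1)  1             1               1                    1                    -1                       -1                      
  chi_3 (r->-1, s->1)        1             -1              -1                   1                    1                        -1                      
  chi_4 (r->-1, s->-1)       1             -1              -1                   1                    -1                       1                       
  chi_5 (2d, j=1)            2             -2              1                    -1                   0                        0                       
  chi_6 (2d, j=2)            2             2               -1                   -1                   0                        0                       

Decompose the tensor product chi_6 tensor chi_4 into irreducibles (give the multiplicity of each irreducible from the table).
chi_6 tensor chi_4 = chi_5 (all other irreducibles have multiplicity 0).

The character of a tensor product is the pointwise product (chi_6 * chi_4)(C) = chi_6(C) * chi_4(C):
  {e}: (2)*(1), {r^3}: (2)*(-1), {r^1, r^5}: (-1)*(-1), {r^2, r^4}: (-1)*(1), {s, sr^2, ...}: (0)*(-1), {sr, sr^3, ...}: (0)*(1)
so (chi_6 * chi_4) takes values
  {e} -> 2, {r^3} -> -2, {r^1, r^5} -> 1, {r^2, r^4} -> -1, {s, sr^2, ...} -> 0, {sr, sr^3, ...} -> 0.
Now take the inner product of this character with each irreducible chi from the table, <chi_6*chi_4, chi> = (1/12) sum_C |C| (chi_6*chi_4)(C) conj(chi(C)):
  <chi_6*chi_4, chi_1> = (1/12)[1*(2)*conj(1) + 1*(-2)*conj(1) + 2*(1)*conj(1) + 2*(-1)*conj(1) + 3*(0)*conj(1) + 3*(0)*conj(1)]
      = (1/12)[(2) + (-2) + (2) + (-2) + (0) + (0)] = 0/12 = 0
  <chi_6*chi_4, chi_2> = (1/12)[1*(2)*conj(1) + 1*(-2)*conj(1) + 2*(1)*conj(1) + 2*(-1)*conj(1) + 3*(0)*conj(-1) + 3*(0)*conj(-1)]
      = (1/12)[(2) + (-2) + (2) + (-2) + (0) + (0)] = 0/12 = 0
  <chi_6*chi_4, chi_3> = (1/12)[1*(2)*conj(1) + 1*(-2)*conj(-1) + 2*(1)*conj(-1) + 2*(-1)*conj(1) + 3*(0)*conj(1) + 3*(0)*conj(-1)]
      = (1/12)[(2) + (2) + (-2) + (-2) + (0) + (0)] = 0/12 = 0
  <chi_6*chi_4, chi_4> = (1/12)[1*(2)*conj(1) + 1*(-2)*conj(-1) + 2*(1)*conj(-1) + 2*(-1)*conj(1) + 3*(0)*conj(-1) + 3*(0)*conj(1)]
      = (1/12)[(2) + (2) + (-2) + (-2) + (0) + (0)] = 0/12 = 0
  <chi_6*chi_4, chi_5> = (1/12)[1*(2)*conj(2) + 1*(-2)*conj(-2) + 2*(1)*conj(1) + 2*(-1)*conj(-1) + 3*(0)*conj(0) + 3*(0)*conj(0)]
      = (1/12)[(4) + (4) + (2) + (2) + (0) + (0)] = 12/12 = 1
  <chi_6*chi_4, chi_6> = (1/12)[1*(2)*conj(2) + 1*(-2)*conj(2) + 2*(1)*conj(-1) + 2*(-1)*conj(-1) + 3*(0)*conj(0) + 3*(0)*conj(0)]
      = (1/12)[(4) + (-4) + (-2) + (2) + (0) + (0)] = 0/12 = 0
Hence the multiplicities are chi_5: 1. Dimension check: dim(chi_6)*dim(chi_4) = 2*1 = 2 and sum (mult * dim) = 1*2 = 2.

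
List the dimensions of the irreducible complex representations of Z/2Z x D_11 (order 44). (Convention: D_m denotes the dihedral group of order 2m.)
Dimensions: 1, 1, 1, 1, 2, 2, 2, 2, 2, 2, 2, 2, 2, 2

There are 14 irreducibles (= number of conjugacy classes). Their dimensions d_i satisfy sum d_i^2 = |G| = 44: 1 + 1 + 1 + 1 + 4 + 4 + 4 + 4 + 4 + 4 + 4 + 4 + 4 + 4 = 44. (For the product with Z/2Z: each of the 2 1-dim characters of Z/2Z tensors with each irrep of D_11, giving 2 copies of each D_11-dimension.)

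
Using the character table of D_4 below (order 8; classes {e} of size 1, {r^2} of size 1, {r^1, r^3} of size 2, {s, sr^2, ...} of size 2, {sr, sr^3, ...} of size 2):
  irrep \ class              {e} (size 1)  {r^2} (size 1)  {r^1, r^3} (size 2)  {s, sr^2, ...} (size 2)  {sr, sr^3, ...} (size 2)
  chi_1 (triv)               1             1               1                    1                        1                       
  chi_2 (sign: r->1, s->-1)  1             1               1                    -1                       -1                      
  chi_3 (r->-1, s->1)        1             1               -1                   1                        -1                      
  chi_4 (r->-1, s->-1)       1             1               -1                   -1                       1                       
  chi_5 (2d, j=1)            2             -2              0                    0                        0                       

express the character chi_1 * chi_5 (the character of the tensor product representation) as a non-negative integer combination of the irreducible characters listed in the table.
chi_1 tensor chi_5 = chi_5 (all other irreducibles have multiplicity 0).

Explanation: The character of a tensor product is the pointwise product (chi_1 * chi_5)(C) = chi_1(C) * chi_5(C):
  {e}: (1)*(2), {r^2}: (1)*(-2), {r^1, r^3}: (1)*(0), {s, sr^2, ...}: (1)*(0), {sr, sr^3, ...}: (1)*(0)
so (chi_1 * chi_5) takes values
  {e} -> 2, {r^2} -> -2, {r^1, r^3} -> 0, {s, sr^2, ...} -> 0, {sr, sr^3, ...} -> 0.
Now take the inner product of this character with each irreducible chi from the table, <chi_1*chi_5, chi> = (1/8) sum_C |C| (chi_1*chi_5)(C) conj(chi(C)):
  <chi_1*chi_5, chi_1> = (1/8)[1*(2)*conj(1) + 1*(-2)*conj(1) + 2*(0)*conj(1) + 2*(0)*conj(1) + 2*(0)*conj(1)]
      = (1/8)[(2) + (-2) + (0) + (0) + (0)] = 0/8 = 0
  <chi_1*chi_5, chi_2> = (1/8)[1*(2)*conj(1) + 1*(-2)*conj(1) + 2*(0)*conj(1) + 2*(0)*conj(-1) + 2*(0)*conj(-1)]
      = (1/8)[(2) + (-2) + (0) + (0) + (0)] = 0/8 = 0
  <chi_1*chi_5, chi_3> = (1/8)[1*(2)*conj(1) + 1*(-2)*conj(1) + 2*(0)*conj(-1) + 2*(0)*conj(1) + 2*(0)*conj(-1)]
      = (1/8)[(2) + (-2) + (0) + (0) + (0)] = 0/8 = 0
  <chi_1*chi_5, chi_4> = (1/8)[1*(2)*conj(1) + 1*(-2)*conj(1) + 2*(0)*conj(-1) + 2*(0)*conj(-1) + 2*(0)*conj(1)]
      = (1/8)[(2) + (-2) + (0) + (0) + (0)] = 0/8 = 0
  <chi_1*chi_5, chi_5> = (1/8)[1*(2)*conj(2) + 1*(-2)*conj(-2) + 2*(0)*conj(0) + 2*(0)*conj(0) + 2*(0)*conj(0)]
      = (1/8)[(4) + (4) + (0) + (0) + (0)] = 8/8 = 1
Hence the multiplicities are chi_5: 1. Dimension check: dim(chi_1)*dim(chi_5) = 1*2 = 2 and sum (mult * dim) = 1*2 = 2.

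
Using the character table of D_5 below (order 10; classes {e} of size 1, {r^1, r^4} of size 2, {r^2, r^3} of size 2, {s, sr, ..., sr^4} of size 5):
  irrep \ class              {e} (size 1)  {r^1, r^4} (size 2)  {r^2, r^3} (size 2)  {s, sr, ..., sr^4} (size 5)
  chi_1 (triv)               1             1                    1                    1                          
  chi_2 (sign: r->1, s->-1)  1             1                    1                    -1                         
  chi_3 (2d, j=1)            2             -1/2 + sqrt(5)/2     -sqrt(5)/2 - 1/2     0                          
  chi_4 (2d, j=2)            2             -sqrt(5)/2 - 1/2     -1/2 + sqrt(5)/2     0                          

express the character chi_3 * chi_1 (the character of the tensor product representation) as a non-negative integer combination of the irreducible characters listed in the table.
chi_3 tensor chi_1 = chi_3 (all other irreducibles have multiplicity 0).

Explanation: The character of a tensor product is the pointwise product (chi_3 * chi_1)(C) = chi_3(C) * chi_1(C):
  {e}: (2)*(1), {r^1, r^4}: (-1/2 + sqrt(5)/2)*(1), {r^2, r^3}: (-sqrt(5)/2 - 1/2)*(1), {s, sr, ..., sr^4}: (0)*(1)
so (chi_3 * chi_1) takes values
  {e} -> 2, {r^1, r^4} -> -1/2 + sqrt(5)/2, {r^2, r^3} -> -sqrt(5)/2 - 1/2, {s, sr, ..., sr^4} -> 0.
Now take the inner product of this character with each irreducible chi from the table, <chi_3*chi_1, chi> = (1/10) sum_C |C| (chi_3*chi_1)(C) conj(chi(C)):
  <chi_3*chi_1, chi_1> = (1/10)[1*(2)*conj(1) + 2*(-1/2 + sqrt(5)/2)*conj(1) + 2*(-sqrt(5)/2 - 1/2)*conj(1) + 5*(0)*conj(1)]
      = (1/10)[(2) + (-1 + sqrt(5)) + (-sqrt(5) - 1) + (0)] = 0/10 = 0
  <chi_3*chi_1, chi_2> = (1/10)[1*(2)*conj(1) + 2*(-1/2 + sqrt(5)/2)*conj(1) + 2*(-sqrt(5)/2 - 1/2)*conj(1) + 5*(0)*conj(-1)]
      = (1/10)[(2) + (-1 + sqrt(5)) + (-sqrt(5) - 1) + (0)] = 0/10 = 0
  <chi_3*chi_1, chi_3> = (1/10)[1*(2)*conj(2) + 2*(-1/2 + sqrt(5)/2)*conj(-1/2 + sqrt(5)/2) + 2*(-sqrt(5)/2 - 1/2)*conj(-sqrt(5)/2 - 1/2) + 5*(0)*conj(0)]
      = (1/10)[(4) + (3 - sqrt(5)) + (sqrt(5) + 3) + (0)] = 10/10 = 1
  <chi_3*chi_1, chi_4> = (1/10)[1*(2)*conj(2) + 2*(-1/2 + sqrt(5)/2)*conj(-sqrt(5)/2 - 1/2) + 2*(-sqrt(5)/2 - 1/2)*conj(-1/2 + sqrt(5)/2) + 5*(0)*conj(0)]
      = (1/10)[(4) + (-2) + (-2) + (0)] = 0/10 = 0
Hence the multiplicities are chi_3: 1. Dimension check: dim(chi_3)*dim(chi_1) = 2*1 = 2 and sum (mult * dim) = 1*2 = 2.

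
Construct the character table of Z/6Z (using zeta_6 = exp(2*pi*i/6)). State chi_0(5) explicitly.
Character table of Z/6Z (irreps indexed chi_0,...,chi_5 with chi_k(m) = zeta_6^(k*m), zeta_6 = exp(2*pi*i/6)):
  irrep \ class  {0} (size 1)  {1} (size 1)    {2} (size 1)    {3} (size 1)  {4} (size 1)    {5} (size 1)  
  chi_0          1             1               1               1             1               1             
  chi_1          1             exp(I*pi/3)     exp(2*I*pi/3)   -1            exp(-2*I*pi/3)  exp(-I*pi/3)  
  chi_2          1             exp(2*I*pi/3)   exp(-2*I*pi/3)  1             exp(2*I*pi/3)   exp(-2*I*pi/3)
  chi_3          1             -1              1               -1            1               -1            
  chi_4          1             exp(-2*I*pi/3)  exp(2*I*pi/3)   1             exp(-2*I*pi/3)  exp(2*I*pi/3) 
  chi_5          1             exp(-I*pi/3)    exp(-2*I*pi/3)  -1            exp(2*I*pi/3)   exp(I*pi/3)   

Spot check: chi_0(5) = zeta_6^(0*5) = zeta_6^0 = 1.

Z/6Z is abelian, so all 6 irreducible complex representations are 1-dimensional. They are given by chi_k(m) = zeta_6^(k*m) for k = 0,...,5. Row orthogonality: sum_m chi_k(m) conj(chi_l(m)) = 6 * [k = l].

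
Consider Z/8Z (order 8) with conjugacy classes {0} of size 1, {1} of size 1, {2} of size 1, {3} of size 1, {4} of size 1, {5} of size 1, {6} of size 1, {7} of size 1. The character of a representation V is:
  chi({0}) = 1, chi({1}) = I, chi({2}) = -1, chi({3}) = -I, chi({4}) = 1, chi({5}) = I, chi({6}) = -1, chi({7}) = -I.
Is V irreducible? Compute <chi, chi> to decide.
Irreducible: <chi, chi> = 1.

Solution. <chi, chi> = (1/|G|) sum_C |C| * |chi(C)|^2 = (1/8)[1*|1|^2 + 1*|I|^2 + 1*|-1|^2 + 1*|-I|^2 + 1*|1|^2 + 1*|I|^2 + 1*|-1|^2 + 1*|-I|^2]
  = (1/8)[(1) + (1) + (1) + (1) + (1) + (1) + (1) + (1)] = 8/8 = 1.
(Exp terms are combined using exp(i*s)*conj(exp(i*t)) = exp(i*(s-t)), and sums of them are collapsed using the identity that for every m > 1 the m distinct m-th roots of unity sum to 0, e.g. 1 + exp(2*I*pi/3) + exp(-2*I*pi/3) = 0.)
A character is irreducible iff <chi, chi> = 1, so this representation is irreducible.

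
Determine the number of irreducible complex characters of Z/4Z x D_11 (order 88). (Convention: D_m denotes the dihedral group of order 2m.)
28

Why: The number of irreducible complex representations of a finite group equals its number of conjugacy classes. For a direct product, #classes(G x H) = #classes(G) * #classes(H). Z/4Z has 4 classes (abelian), D_11 has 7 classes, so 4 * 7 = 28, so Z/4Z x D_11 (order 88) has exactly 28 irreducible complex representations.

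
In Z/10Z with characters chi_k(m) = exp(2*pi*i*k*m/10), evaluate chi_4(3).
chi_4(3) = zeta_10^12 = exp(2*I*pi/5)

Justification: chi_4(3) = zeta_10^(4*3) = zeta_10^12. Since zeta_10^10 = 1, this equals zeta_10^2 = exp(2*pi*i*2/10) = exp(2*I*pi/5).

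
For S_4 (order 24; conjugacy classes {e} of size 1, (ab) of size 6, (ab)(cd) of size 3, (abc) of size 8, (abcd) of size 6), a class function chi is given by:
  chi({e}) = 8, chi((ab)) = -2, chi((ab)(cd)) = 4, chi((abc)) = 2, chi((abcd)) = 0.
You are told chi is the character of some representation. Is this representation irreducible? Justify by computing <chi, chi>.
Not irreducible (reducible): <chi, chi> = 7 > 1.

Why: <chi, chi> = (1/|G|) sum_C |C| * |chi(C)|^2 = (1/24)[1*|8|^2 + 6*|-2|^2 + 3*|4|^2 + 8*|2|^2 + 6*|0|^2]
  = (1/24)[(64) + (24) + (48) + (32) + (0)] = 168/24 = 7.
A character is irreducible iff <chi, chi> = 1, so this representation is reducible.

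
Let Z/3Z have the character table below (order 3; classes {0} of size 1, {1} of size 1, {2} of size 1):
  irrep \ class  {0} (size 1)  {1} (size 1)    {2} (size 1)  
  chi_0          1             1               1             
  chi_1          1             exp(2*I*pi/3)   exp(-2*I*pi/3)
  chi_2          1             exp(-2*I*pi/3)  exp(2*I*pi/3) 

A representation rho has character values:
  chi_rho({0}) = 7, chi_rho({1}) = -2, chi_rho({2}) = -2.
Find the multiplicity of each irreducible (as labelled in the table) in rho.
Multiplicities: chi_0: 1, chi_1: 3, chi_2: 3.

Working: Use <chi_rho, chi> = (1/|G|) sum_C |C| * chi_rho(C) * conj(chi(C)) with |G| = 3 for each irreducible chi in the table:
  <chi_rho, chi_0> = (1/3)[1*(7)*conj(1) + 1*(-2)*conj(1) + 1*(-2)*conj(1)]
      = (1/3)[(7) + (-2) + (-2)] = 3/3 = 1
  <chi_rho, chi_1> = (1/3)[1*(7)*conj(1) + 1*(-2)*conj(exp(2*I*pi/3)) + 1*(-2)*conj(exp(-2*I*pi/3))]
      = (1/3)[(7) + (3 + exp(-2*I*pi/3) + 3*exp(2*I*pi/3)) + (3 + 3*exp(-2*I*pi/3) + exp(2*I*pi/3))] = 9/3 = 3
  <chi_rho, chi_2> = (1/3)[1*(7)*conj(1) + 1*(-2)*conj(exp(-2*I*pi/3)) + 1*(-2)*conj(exp(2*I*pi/3))]
      = (1/3)[(7) + (3 + 3*exp(-2*I*pi/3) + exp(2*I*pi/3)) + (3 + exp(-2*I*pi/3) + 3*exp(2*I*pi/3))] = 9/3 = 3
(Exp terms are combined using exp(i*s)*conj(exp(i*t)) = exp(i*(s-t)), and sums of them are collapsed using the identity that for every m > 1 the m distinct m-th roots of unity sum to 0, e.g. 1 + exp(2*I*pi/3) + exp(-2*I*pi/3) = 0.)
Dimension check: dim(rho) = sum (mult * dim) = 1*1 + 3*1 + 3*1 = 7 = chi_rho(e) = 7.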